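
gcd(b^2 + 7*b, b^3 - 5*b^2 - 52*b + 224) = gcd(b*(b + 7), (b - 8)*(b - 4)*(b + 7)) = b + 7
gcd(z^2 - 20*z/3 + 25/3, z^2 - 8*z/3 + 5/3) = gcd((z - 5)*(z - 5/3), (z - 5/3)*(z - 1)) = z - 5/3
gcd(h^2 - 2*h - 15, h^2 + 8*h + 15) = h + 3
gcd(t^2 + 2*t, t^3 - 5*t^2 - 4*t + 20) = t + 2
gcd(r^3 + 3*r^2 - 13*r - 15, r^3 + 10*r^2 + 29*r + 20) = r^2 + 6*r + 5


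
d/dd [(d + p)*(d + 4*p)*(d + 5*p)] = 3*d^2 + 20*d*p + 29*p^2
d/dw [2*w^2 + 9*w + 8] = 4*w + 9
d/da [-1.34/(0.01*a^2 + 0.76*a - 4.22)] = (0.0268*a + 1.0184)/(0.01*a^2 + 0.76*a - 4.22)^2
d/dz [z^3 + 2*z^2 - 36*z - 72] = 3*z^2 + 4*z - 36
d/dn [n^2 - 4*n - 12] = 2*n - 4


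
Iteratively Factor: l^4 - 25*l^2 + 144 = (l - 4)*(l^3 + 4*l^2 - 9*l - 36) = (l - 4)*(l + 3)*(l^2 + l - 12) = (l - 4)*(l + 3)*(l + 4)*(l - 3)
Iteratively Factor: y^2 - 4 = (y + 2)*(y - 2)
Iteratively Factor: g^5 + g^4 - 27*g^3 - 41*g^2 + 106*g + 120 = (g + 3)*(g^4 - 2*g^3 - 21*g^2 + 22*g + 40) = (g - 2)*(g + 3)*(g^3 - 21*g - 20) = (g - 5)*(g - 2)*(g + 3)*(g^2 + 5*g + 4) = (g - 5)*(g - 2)*(g + 1)*(g + 3)*(g + 4)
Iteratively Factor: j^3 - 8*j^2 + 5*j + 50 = (j - 5)*(j^2 - 3*j - 10) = (j - 5)^2*(j + 2)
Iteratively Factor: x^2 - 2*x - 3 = (x + 1)*(x - 3)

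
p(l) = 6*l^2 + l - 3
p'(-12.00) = -143.00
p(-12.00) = 849.00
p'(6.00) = 73.00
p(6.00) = 219.00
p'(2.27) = 28.24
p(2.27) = 30.19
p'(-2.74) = -31.88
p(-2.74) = 39.31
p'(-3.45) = -40.40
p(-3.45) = 64.96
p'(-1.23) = -13.76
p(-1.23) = 4.85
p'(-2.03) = -23.36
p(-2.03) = 19.70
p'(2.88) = 35.56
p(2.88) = 49.65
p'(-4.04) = -47.48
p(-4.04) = 90.89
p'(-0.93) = -10.16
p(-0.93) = 1.26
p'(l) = 12*l + 1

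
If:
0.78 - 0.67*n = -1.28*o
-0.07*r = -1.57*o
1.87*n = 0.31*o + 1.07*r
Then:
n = 1.36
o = 0.10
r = 2.35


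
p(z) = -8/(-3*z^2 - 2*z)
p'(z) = -8*(6*z + 2)/(-3*z^2 - 2*z)^2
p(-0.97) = 9.06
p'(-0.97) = 39.22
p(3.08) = 0.23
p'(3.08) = -0.14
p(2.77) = 0.28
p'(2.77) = -0.18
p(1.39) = 0.93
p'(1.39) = -1.12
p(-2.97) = 0.39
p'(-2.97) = 0.30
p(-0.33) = -24.00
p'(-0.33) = -1.44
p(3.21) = 0.21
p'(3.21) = -0.12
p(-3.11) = 0.35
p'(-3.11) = 0.26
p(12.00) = 0.02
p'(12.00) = 0.00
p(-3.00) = 0.38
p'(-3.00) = 0.29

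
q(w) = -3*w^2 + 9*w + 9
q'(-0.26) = 10.56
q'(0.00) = 9.00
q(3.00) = 9.00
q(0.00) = 9.00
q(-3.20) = -50.52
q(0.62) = 13.43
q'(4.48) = -17.88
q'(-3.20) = 28.20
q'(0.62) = 5.28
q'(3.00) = -9.00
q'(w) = 9 - 6*w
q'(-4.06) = 33.36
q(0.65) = 13.58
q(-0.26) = 6.46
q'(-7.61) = 54.66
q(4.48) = -10.89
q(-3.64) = -63.51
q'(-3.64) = 30.84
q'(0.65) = 5.10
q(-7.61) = -233.23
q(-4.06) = -76.99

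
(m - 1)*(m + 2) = m^2 + m - 2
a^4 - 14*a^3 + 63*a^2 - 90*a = a*(a - 6)*(a - 5)*(a - 3)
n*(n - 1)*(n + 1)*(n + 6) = n^4 + 6*n^3 - n^2 - 6*n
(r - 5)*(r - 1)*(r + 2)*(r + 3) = r^4 - r^3 - 19*r^2 - 11*r + 30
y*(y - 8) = y^2 - 8*y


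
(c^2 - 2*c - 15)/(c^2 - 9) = (c - 5)/(c - 3)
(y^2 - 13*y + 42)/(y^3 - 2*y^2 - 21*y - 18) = (y - 7)/(y^2 + 4*y + 3)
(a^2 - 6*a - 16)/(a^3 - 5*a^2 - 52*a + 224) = (a + 2)/(a^2 + 3*a - 28)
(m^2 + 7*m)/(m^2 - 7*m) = (m + 7)/(m - 7)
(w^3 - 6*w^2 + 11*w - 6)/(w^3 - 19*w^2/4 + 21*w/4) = 4*(w^2 - 3*w + 2)/(w*(4*w - 7))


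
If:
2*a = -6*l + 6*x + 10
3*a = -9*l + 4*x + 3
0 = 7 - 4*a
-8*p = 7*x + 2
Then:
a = 7/4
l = -79/60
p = 37/20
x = -12/5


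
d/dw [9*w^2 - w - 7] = 18*w - 1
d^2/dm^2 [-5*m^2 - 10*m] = -10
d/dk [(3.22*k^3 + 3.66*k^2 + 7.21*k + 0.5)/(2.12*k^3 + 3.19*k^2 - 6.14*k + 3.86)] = (2.5126*k^4 - 70.112*k^3 - 11.3647*k^2 + 25.0652*k + 30.9006)/(4.4944*k^6 + 13.5256*k^5 - 15.8575*k^4 - 22.8068*k^3 + 62.3264*k^2 - 47.4008*k + 14.8996)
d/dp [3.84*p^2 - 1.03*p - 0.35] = 7.68*p - 1.03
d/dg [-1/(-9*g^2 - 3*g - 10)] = 3*(-6*g - 1)/(9*g^2 + 3*g + 10)^2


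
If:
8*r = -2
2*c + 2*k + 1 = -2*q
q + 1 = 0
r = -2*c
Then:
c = 1/8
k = 3/8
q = -1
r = -1/4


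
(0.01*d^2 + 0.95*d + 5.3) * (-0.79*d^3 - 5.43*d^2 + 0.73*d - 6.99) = -0.0079*d^5 - 0.8048*d^4 - 9.3382*d^3 - 28.1554*d^2 - 2.7715*d - 37.047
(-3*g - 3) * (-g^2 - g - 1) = 3*g^3 + 6*g^2 + 6*g + 3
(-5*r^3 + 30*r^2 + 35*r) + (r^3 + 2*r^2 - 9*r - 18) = -4*r^3 + 32*r^2 + 26*r - 18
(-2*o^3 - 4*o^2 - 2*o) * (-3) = 6*o^3 + 12*o^2 + 6*o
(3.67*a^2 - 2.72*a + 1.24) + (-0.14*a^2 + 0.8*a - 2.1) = 3.53*a^2 - 1.92*a - 0.86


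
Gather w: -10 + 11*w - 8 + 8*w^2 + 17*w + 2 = 8*w^2 + 28*w - 16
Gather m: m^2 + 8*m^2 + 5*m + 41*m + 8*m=9*m^2 + 54*m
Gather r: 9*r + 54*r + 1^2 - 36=63*r - 35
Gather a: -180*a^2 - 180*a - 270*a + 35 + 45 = -180*a^2 - 450*a + 80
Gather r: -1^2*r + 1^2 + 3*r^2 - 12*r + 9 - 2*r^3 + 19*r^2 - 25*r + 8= -2*r^3 + 22*r^2 - 38*r + 18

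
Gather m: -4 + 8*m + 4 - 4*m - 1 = 4*m - 1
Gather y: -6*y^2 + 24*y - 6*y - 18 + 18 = -6*y^2 + 18*y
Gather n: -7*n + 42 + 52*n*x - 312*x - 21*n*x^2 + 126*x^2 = n*(-21*x^2 + 52*x - 7) + 126*x^2 - 312*x + 42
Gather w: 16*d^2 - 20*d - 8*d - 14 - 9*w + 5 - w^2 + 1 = 16*d^2 - 28*d - w^2 - 9*w - 8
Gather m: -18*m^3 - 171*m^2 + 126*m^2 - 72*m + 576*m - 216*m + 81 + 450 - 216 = -18*m^3 - 45*m^2 + 288*m + 315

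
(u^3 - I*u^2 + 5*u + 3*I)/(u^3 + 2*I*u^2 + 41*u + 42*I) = (u^2 - 2*I*u + 3)/(u^2 + I*u + 42)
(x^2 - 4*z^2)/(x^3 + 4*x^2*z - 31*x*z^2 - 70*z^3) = (x - 2*z)/(x^2 + 2*x*z - 35*z^2)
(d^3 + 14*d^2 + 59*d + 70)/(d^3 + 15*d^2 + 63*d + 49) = (d^2 + 7*d + 10)/(d^2 + 8*d + 7)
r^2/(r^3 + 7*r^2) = 1/(r + 7)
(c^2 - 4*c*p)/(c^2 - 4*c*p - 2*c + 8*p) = c/(c - 2)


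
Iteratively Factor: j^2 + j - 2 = (j - 1)*(j + 2)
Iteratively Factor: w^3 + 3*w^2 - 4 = (w + 2)*(w^2 + w - 2) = (w + 2)^2*(w - 1)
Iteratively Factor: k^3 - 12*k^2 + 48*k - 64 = (k - 4)*(k^2 - 8*k + 16) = (k - 4)^2*(k - 4)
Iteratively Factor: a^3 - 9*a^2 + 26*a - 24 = (a - 2)*(a^2 - 7*a + 12) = (a - 3)*(a - 2)*(a - 4)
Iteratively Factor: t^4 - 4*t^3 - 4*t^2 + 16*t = (t - 4)*(t^3 - 4*t) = (t - 4)*(t + 2)*(t^2 - 2*t) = t*(t - 4)*(t + 2)*(t - 2)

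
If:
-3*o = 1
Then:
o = -1/3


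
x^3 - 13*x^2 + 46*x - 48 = (x - 8)*(x - 3)*(x - 2)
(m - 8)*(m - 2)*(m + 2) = m^3 - 8*m^2 - 4*m + 32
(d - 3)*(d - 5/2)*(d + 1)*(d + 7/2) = d^4 - d^3 - 55*d^2/4 + 29*d/2 + 105/4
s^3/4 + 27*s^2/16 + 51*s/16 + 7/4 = (s/4 + 1)*(s + 1)*(s + 7/4)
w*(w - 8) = w^2 - 8*w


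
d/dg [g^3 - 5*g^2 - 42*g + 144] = 3*g^2 - 10*g - 42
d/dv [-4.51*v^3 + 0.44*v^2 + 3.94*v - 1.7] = -13.53*v^2 + 0.88*v + 3.94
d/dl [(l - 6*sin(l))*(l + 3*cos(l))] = -(l - 6*sin(l))*(3*sin(l) - 1) - (l + 3*cos(l))*(6*cos(l) - 1)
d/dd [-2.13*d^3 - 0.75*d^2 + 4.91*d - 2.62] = -6.39*d^2 - 1.5*d + 4.91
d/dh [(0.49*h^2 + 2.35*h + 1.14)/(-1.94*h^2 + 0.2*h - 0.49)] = (4.657*h^2 + 3.943*h - 1.3795)/(3.7636*h^4 - 0.776*h^3 + 1.9412*h^2 - 0.196*h + 0.2401)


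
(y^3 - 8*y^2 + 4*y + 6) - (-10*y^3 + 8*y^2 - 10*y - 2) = 11*y^3 - 16*y^2 + 14*y + 8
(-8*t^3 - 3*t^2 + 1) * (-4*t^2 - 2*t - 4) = 32*t^5 + 28*t^4 + 38*t^3 + 8*t^2 - 2*t - 4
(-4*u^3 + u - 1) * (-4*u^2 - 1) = 16*u^5 + 4*u^2 - u + 1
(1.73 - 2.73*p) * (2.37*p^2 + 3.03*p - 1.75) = -6.4701*p^3 - 4.1718*p^2 + 10.0194*p - 3.0275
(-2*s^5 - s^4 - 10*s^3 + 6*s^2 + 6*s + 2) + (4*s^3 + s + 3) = -2*s^5 - s^4 - 6*s^3 + 6*s^2 + 7*s + 5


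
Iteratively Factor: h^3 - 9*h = (h - 3)*(h^2 + 3*h) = (h - 3)*(h + 3)*(h)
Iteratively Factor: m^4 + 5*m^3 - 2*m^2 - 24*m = (m)*(m^3 + 5*m^2 - 2*m - 24) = m*(m + 4)*(m^2 + m - 6) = m*(m + 3)*(m + 4)*(m - 2)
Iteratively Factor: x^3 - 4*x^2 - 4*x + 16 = (x - 4)*(x^2 - 4) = (x - 4)*(x + 2)*(x - 2)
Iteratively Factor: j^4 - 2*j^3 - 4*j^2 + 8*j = (j + 2)*(j^3 - 4*j^2 + 4*j) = (j - 2)*(j + 2)*(j^2 - 2*j) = (j - 2)^2*(j + 2)*(j)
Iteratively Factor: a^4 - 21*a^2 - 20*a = (a + 1)*(a^3 - a^2 - 20*a) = (a + 1)*(a + 4)*(a^2 - 5*a) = a*(a + 1)*(a + 4)*(a - 5)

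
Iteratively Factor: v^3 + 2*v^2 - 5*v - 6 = (v + 1)*(v^2 + v - 6) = (v - 2)*(v + 1)*(v + 3)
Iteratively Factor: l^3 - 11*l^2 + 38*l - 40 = (l - 4)*(l^2 - 7*l + 10) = (l - 4)*(l - 2)*(l - 5)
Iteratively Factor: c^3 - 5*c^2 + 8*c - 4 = (c - 2)*(c^2 - 3*c + 2) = (c - 2)*(c - 1)*(c - 2)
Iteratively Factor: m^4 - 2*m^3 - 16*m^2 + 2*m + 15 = (m + 3)*(m^3 - 5*m^2 - m + 5) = (m - 1)*(m + 3)*(m^2 - 4*m - 5) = (m - 1)*(m + 1)*(m + 3)*(m - 5)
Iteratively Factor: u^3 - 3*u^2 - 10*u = (u + 2)*(u^2 - 5*u) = u*(u + 2)*(u - 5)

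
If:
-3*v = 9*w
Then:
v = -3*w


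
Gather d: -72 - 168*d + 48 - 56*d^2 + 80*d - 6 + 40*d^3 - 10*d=40*d^3 - 56*d^2 - 98*d - 30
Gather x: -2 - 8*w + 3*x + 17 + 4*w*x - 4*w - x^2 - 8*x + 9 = -12*w - x^2 + x*(4*w - 5) + 24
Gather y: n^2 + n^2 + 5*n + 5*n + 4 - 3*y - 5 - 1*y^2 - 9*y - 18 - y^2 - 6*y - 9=2*n^2 + 10*n - 2*y^2 - 18*y - 28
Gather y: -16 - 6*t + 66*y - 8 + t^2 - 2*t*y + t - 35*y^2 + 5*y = t^2 - 5*t - 35*y^2 + y*(71 - 2*t) - 24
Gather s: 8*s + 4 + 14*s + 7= 22*s + 11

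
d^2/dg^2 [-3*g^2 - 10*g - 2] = -6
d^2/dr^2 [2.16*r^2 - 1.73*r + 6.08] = 4.32000000000000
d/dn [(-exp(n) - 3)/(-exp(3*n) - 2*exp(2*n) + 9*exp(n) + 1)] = (-(exp(n) + 3)*(3*exp(2*n) + 4*exp(n) - 9) + exp(3*n) + 2*exp(2*n) - 9*exp(n) - 1)*exp(n)/(exp(3*n) + 2*exp(2*n) - 9*exp(n) - 1)^2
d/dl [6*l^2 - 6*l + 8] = 12*l - 6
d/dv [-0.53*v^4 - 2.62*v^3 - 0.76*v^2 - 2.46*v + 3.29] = -2.12*v^3 - 7.86*v^2 - 1.52*v - 2.46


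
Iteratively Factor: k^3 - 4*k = (k)*(k^2 - 4) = k*(k - 2)*(k + 2)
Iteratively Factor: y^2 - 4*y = (y)*(y - 4)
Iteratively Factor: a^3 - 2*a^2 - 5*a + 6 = (a - 1)*(a^2 - a - 6) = (a - 1)*(a + 2)*(a - 3)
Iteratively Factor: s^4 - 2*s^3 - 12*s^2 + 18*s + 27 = (s + 3)*(s^3 - 5*s^2 + 3*s + 9) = (s + 1)*(s + 3)*(s^2 - 6*s + 9) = (s - 3)*(s + 1)*(s + 3)*(s - 3)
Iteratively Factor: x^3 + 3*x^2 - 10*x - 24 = (x - 3)*(x^2 + 6*x + 8) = (x - 3)*(x + 4)*(x + 2)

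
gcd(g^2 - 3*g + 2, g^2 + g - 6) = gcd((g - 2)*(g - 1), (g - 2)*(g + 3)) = g - 2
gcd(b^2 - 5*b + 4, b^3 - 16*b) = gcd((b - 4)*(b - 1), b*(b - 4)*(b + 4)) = b - 4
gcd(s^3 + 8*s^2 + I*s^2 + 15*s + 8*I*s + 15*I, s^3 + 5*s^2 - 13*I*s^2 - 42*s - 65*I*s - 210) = s + 5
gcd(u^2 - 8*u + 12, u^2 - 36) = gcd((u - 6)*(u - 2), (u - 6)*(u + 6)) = u - 6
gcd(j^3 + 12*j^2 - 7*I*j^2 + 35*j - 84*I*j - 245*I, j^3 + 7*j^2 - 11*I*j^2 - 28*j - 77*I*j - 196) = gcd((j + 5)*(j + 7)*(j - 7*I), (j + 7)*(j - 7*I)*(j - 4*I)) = j^2 + j*(7 - 7*I) - 49*I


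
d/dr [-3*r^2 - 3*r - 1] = -6*r - 3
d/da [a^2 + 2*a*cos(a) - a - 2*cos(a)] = -2*a*sin(a) + 2*a + 2*sqrt(2)*sin(a + pi/4) - 1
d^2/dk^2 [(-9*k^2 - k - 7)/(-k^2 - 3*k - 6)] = 2*(-26*k^3 - 141*k^2 + 45*k + 327)/(k^6 + 9*k^5 + 45*k^4 + 135*k^3 + 270*k^2 + 324*k + 216)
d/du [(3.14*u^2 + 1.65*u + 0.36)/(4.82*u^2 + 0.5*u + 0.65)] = (-6.383*u^2 + 0.611600000000001*u + 0.8925)/(23.2324*u^4 + 4.82*u^3 + 6.516*u^2 + 0.65*u + 0.4225)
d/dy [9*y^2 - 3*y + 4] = 18*y - 3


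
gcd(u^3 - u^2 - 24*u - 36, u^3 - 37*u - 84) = u + 3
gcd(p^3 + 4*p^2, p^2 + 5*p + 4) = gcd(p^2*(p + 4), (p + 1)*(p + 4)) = p + 4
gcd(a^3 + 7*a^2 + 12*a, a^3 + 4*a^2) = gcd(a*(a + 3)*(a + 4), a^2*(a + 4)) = a^2 + 4*a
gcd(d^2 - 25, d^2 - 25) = d^2 - 25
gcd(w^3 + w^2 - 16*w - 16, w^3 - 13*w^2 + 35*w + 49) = w + 1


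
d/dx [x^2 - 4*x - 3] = 2*x - 4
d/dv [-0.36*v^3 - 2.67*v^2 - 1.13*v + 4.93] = -1.08*v^2 - 5.34*v - 1.13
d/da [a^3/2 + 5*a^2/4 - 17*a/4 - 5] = 3*a^2/2 + 5*a/2 - 17/4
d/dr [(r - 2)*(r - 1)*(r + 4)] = 3*r^2 + 2*r - 10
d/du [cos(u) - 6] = -sin(u)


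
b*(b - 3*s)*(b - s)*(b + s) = b^4 - 3*b^3*s - b^2*s^2 + 3*b*s^3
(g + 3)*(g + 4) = g^2 + 7*g + 12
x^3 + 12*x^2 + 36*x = x*(x + 6)^2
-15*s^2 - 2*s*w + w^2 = (-5*s + w)*(3*s + w)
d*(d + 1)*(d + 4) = d^3 + 5*d^2 + 4*d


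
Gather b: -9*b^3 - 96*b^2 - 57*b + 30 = -9*b^3 - 96*b^2 - 57*b + 30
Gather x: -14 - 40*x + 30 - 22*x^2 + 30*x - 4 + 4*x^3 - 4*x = 4*x^3 - 22*x^2 - 14*x + 12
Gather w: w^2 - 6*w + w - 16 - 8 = w^2 - 5*w - 24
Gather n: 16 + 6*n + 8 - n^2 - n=-n^2 + 5*n + 24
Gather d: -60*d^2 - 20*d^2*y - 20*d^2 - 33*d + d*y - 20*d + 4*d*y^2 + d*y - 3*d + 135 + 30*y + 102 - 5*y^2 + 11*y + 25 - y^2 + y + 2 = d^2*(-20*y - 80) + d*(4*y^2 + 2*y - 56) - 6*y^2 + 42*y + 264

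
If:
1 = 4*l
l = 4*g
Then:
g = 1/16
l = 1/4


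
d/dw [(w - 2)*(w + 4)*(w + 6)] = 3*w^2 + 16*w + 4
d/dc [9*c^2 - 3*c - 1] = 18*c - 3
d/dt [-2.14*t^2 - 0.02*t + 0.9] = -4.28*t - 0.02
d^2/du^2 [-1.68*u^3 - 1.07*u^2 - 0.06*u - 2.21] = -10.08*u - 2.14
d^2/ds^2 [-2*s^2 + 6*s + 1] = -4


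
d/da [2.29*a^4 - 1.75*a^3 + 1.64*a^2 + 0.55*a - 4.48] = 9.16*a^3 - 5.25*a^2 + 3.28*a + 0.55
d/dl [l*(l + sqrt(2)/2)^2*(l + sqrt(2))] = 4*l^3 + 6*sqrt(2)*l^2 + 5*l + sqrt(2)/2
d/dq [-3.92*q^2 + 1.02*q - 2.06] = 1.02 - 7.84*q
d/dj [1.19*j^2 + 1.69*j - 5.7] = 2.38*j + 1.69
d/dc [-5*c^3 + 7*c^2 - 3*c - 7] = -15*c^2 + 14*c - 3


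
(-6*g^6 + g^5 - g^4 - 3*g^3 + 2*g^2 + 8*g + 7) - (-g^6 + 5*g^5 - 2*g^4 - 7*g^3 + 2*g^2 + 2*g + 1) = -5*g^6 - 4*g^5 + g^4 + 4*g^3 + 6*g + 6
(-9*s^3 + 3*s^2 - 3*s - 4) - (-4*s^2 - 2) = -9*s^3 + 7*s^2 - 3*s - 2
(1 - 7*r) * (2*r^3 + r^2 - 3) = -14*r^4 - 5*r^3 + r^2 + 21*r - 3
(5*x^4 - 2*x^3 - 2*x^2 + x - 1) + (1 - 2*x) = 5*x^4 - 2*x^3 - 2*x^2 - x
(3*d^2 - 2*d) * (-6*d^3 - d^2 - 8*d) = -18*d^5 + 9*d^4 - 22*d^3 + 16*d^2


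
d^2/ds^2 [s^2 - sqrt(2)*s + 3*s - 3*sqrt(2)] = 2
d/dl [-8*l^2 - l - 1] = -16*l - 1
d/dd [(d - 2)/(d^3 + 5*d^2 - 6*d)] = (-2*d^3 + d^2 + 20*d - 12)/(d^2*(d^4 + 10*d^3 + 13*d^2 - 60*d + 36))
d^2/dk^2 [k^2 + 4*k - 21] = 2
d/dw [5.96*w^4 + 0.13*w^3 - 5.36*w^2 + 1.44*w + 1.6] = 23.84*w^3 + 0.39*w^2 - 10.72*w + 1.44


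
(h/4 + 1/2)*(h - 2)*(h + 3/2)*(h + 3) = h^4/4 + 9*h^3/8 + h^2/8 - 9*h/2 - 9/2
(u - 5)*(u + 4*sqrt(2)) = u^2 - 5*u + 4*sqrt(2)*u - 20*sqrt(2)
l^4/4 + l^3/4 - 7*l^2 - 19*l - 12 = (l/4 + 1)*(l - 6)*(l + 1)*(l + 2)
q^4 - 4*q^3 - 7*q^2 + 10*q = q*(q - 5)*(q - 1)*(q + 2)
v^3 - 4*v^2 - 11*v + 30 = (v - 5)*(v - 2)*(v + 3)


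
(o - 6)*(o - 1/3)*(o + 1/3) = o^3 - 6*o^2 - o/9 + 2/3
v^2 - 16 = (v - 4)*(v + 4)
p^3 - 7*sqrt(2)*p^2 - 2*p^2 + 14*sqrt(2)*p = p*(p - 2)*(p - 7*sqrt(2))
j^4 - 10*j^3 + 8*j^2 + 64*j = j*(j - 8)*(j - 4)*(j + 2)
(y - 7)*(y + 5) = y^2 - 2*y - 35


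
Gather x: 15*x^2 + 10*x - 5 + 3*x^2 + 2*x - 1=18*x^2 + 12*x - 6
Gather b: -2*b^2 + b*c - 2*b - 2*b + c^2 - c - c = -2*b^2 + b*(c - 4) + c^2 - 2*c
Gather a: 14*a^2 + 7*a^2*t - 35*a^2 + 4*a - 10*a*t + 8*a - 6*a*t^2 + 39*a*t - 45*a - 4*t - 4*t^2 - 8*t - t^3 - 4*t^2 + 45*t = a^2*(7*t - 21) + a*(-6*t^2 + 29*t - 33) - t^3 - 8*t^2 + 33*t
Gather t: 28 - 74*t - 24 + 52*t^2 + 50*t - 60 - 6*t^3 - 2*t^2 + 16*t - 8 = -6*t^3 + 50*t^2 - 8*t - 64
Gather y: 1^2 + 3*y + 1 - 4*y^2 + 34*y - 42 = -4*y^2 + 37*y - 40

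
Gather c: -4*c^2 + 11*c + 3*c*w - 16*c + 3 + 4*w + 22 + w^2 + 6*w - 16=-4*c^2 + c*(3*w - 5) + w^2 + 10*w + 9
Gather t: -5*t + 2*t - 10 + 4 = -3*t - 6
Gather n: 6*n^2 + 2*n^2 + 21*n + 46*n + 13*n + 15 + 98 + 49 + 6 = 8*n^2 + 80*n + 168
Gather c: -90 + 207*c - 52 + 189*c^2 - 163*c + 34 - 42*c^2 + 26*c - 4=147*c^2 + 70*c - 112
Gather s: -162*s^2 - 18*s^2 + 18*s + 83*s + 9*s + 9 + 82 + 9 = -180*s^2 + 110*s + 100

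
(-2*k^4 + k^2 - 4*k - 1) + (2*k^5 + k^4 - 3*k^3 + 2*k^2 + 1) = 2*k^5 - k^4 - 3*k^3 + 3*k^2 - 4*k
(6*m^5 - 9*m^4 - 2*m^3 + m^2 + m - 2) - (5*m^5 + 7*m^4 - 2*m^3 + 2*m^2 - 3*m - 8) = m^5 - 16*m^4 - m^2 + 4*m + 6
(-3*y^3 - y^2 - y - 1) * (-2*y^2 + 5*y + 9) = 6*y^5 - 13*y^4 - 30*y^3 - 12*y^2 - 14*y - 9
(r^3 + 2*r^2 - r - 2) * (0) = 0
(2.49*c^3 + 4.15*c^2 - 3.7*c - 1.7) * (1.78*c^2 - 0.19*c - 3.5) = 4.4322*c^5 + 6.9139*c^4 - 16.0895*c^3 - 16.848*c^2 + 13.273*c + 5.95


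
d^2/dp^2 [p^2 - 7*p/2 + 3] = 2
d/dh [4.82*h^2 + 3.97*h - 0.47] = 9.64*h + 3.97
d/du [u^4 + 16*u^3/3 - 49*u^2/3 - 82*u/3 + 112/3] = 4*u^3 + 16*u^2 - 98*u/3 - 82/3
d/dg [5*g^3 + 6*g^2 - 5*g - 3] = 15*g^2 + 12*g - 5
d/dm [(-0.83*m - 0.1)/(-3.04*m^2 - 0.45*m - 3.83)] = (-2.5232*m^2 - 0.608*m + 3.1339)/(9.2416*m^4 + 2.736*m^3 + 23.4889*m^2 + 3.447*m + 14.6689)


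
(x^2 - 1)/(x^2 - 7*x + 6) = (x + 1)/(x - 6)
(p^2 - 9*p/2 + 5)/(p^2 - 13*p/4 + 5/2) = 2*(2*p - 5)/(4*p - 5)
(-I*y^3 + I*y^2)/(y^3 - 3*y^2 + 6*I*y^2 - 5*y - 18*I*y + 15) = I*y^2*(1 - y)/(y^3 + 3*y^2*(-1 + 2*I) - y*(5 + 18*I) + 15)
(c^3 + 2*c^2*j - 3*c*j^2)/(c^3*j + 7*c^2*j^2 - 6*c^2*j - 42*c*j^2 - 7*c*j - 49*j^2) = c*(-c^2 - 2*c*j + 3*j^2)/(j*(-c^3 - 7*c^2*j + 6*c^2 + 42*c*j + 7*c + 49*j))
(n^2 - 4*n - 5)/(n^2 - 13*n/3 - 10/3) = 3*(n + 1)/(3*n + 2)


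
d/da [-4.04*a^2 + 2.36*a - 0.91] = 2.36 - 8.08*a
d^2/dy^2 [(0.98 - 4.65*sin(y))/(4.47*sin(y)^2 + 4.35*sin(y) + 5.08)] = (92.911185*sin(y)^5 - 168.742053*sin(y)^4 - 876.53124*sin(y)^3 + 85.2017339999999*sin(y)^2 + 889.5315*sin(y) + 198.092604)/(4.47*sin(y)^2 + 4.35*sin(y) + 5.08)^3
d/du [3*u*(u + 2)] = 6*u + 6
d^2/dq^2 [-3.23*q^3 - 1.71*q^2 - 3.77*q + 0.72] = -19.38*q - 3.42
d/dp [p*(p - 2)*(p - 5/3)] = 3*p^2 - 22*p/3 + 10/3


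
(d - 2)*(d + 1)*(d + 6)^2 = d^4 + 11*d^3 + 22*d^2 - 60*d - 72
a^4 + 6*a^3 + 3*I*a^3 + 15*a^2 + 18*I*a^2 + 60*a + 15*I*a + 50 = (a + 1)*(a + 5)*(a - 2*I)*(a + 5*I)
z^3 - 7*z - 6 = (z - 3)*(z + 1)*(z + 2)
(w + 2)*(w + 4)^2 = w^3 + 10*w^2 + 32*w + 32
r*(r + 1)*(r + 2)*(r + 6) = r^4 + 9*r^3 + 20*r^2 + 12*r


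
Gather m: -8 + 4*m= 4*m - 8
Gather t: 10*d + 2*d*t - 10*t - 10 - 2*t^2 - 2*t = 10*d - 2*t^2 + t*(2*d - 12) - 10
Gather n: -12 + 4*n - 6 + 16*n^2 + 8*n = 16*n^2 + 12*n - 18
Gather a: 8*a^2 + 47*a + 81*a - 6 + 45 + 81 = 8*a^2 + 128*a + 120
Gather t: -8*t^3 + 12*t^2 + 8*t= -8*t^3 + 12*t^2 + 8*t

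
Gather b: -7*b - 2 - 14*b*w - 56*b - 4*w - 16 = b*(-14*w - 63) - 4*w - 18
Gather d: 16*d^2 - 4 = 16*d^2 - 4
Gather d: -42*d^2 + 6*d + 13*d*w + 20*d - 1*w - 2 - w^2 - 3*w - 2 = -42*d^2 + d*(13*w + 26) - w^2 - 4*w - 4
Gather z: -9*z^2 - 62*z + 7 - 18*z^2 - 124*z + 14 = -27*z^2 - 186*z + 21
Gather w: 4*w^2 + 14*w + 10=4*w^2 + 14*w + 10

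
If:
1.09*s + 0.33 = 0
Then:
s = -0.30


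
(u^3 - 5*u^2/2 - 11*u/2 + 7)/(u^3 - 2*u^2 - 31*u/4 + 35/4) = 2*(u + 2)/(2*u + 5)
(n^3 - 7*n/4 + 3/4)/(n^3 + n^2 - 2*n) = (n^2 + n - 3/4)/(n*(n + 2))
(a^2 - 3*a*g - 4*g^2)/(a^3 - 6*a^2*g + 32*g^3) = (a + g)/(a^2 - 2*a*g - 8*g^2)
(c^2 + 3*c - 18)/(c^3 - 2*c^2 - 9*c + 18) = (c + 6)/(c^2 + c - 6)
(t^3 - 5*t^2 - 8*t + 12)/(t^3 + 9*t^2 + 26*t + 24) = (t^2 - 7*t + 6)/(t^2 + 7*t + 12)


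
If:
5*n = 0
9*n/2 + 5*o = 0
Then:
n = 0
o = 0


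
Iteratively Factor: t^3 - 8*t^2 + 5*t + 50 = (t + 2)*(t^2 - 10*t + 25) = (t - 5)*(t + 2)*(t - 5)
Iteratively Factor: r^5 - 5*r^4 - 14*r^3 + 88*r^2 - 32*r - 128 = (r + 1)*(r^4 - 6*r^3 - 8*r^2 + 96*r - 128) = (r - 2)*(r + 1)*(r^3 - 4*r^2 - 16*r + 64) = (r - 2)*(r + 1)*(r + 4)*(r^2 - 8*r + 16) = (r - 4)*(r - 2)*(r + 1)*(r + 4)*(r - 4)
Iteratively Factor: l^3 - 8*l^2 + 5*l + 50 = (l - 5)*(l^2 - 3*l - 10) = (l - 5)*(l + 2)*(l - 5)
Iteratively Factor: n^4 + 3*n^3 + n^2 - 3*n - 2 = (n + 2)*(n^3 + n^2 - n - 1) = (n + 1)*(n + 2)*(n^2 - 1) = (n + 1)^2*(n + 2)*(n - 1)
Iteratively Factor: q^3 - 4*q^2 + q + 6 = (q - 3)*(q^2 - q - 2) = (q - 3)*(q + 1)*(q - 2)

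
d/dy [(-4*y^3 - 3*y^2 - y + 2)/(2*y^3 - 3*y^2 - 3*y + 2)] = 2*(9*y^4 + 14*y^3 - 15*y^2 + 2)/(4*y^6 - 12*y^5 - 3*y^4 + 26*y^3 - 3*y^2 - 12*y + 4)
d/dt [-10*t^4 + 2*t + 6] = 2 - 40*t^3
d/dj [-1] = 0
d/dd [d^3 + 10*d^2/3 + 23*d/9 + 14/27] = 3*d^2 + 20*d/3 + 23/9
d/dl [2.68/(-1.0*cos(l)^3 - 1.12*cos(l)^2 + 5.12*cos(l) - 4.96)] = (-8.04*cos(l)^2 - 6.0032*cos(l) + 13.7216)*sin(l)/(1.0*cos(l)^3 + 1.12*cos(l)^2 - 5.12*cos(l) + 4.96)^2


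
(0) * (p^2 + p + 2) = 0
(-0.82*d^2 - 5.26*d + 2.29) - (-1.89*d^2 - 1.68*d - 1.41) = 1.07*d^2 - 3.58*d + 3.7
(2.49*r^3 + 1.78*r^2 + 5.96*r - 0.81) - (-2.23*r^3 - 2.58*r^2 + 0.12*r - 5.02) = 4.72*r^3 + 4.36*r^2 + 5.84*r + 4.21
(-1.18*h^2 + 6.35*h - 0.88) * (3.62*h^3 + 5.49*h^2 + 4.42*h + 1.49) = -4.2716*h^5 + 16.5088*h^4 + 26.4603*h^3 + 21.4776*h^2 + 5.5719*h - 1.3112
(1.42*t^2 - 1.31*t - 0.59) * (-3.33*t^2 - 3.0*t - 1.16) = -4.7286*t^4 + 0.102300000000001*t^3 + 4.2475*t^2 + 3.2896*t + 0.6844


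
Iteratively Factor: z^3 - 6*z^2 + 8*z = (z - 4)*(z^2 - 2*z) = z*(z - 4)*(z - 2)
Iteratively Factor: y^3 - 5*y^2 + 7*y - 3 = (y - 1)*(y^2 - 4*y + 3) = (y - 3)*(y - 1)*(y - 1)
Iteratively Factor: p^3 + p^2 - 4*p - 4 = (p + 1)*(p^2 - 4) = (p - 2)*(p + 1)*(p + 2)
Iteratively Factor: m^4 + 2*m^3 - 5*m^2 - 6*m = (m + 3)*(m^3 - m^2 - 2*m) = (m - 2)*(m + 3)*(m^2 + m) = m*(m - 2)*(m + 3)*(m + 1)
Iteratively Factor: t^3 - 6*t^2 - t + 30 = (t + 2)*(t^2 - 8*t + 15) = (t - 3)*(t + 2)*(t - 5)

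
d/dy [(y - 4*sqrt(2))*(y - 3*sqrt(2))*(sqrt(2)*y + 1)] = 3*sqrt(2)*y^2 - 26*y + 17*sqrt(2)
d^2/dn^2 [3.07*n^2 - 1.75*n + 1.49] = 6.14000000000000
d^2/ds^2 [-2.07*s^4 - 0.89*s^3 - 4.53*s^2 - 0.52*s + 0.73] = -24.84*s^2 - 5.34*s - 9.06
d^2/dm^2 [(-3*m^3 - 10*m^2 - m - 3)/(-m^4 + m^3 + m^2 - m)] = 6*(m^7 + 12*m^6 + 18*m^5 + 30*m^4 + 10*m^3 - 3*m^2 - m + 1)/(m^3*(m^7 - m^6 - 3*m^5 + 3*m^4 + 3*m^3 - 3*m^2 - m + 1))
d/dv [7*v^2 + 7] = 14*v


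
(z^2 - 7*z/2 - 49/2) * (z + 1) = z^3 - 5*z^2/2 - 28*z - 49/2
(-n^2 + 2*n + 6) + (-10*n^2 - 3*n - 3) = -11*n^2 - n + 3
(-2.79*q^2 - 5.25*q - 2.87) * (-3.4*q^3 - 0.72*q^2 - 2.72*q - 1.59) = 9.486*q^5 + 19.8588*q^4 + 21.1268*q^3 + 20.7825*q^2 + 16.1539*q + 4.5633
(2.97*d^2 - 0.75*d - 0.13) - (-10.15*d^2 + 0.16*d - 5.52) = 13.12*d^2 - 0.91*d + 5.39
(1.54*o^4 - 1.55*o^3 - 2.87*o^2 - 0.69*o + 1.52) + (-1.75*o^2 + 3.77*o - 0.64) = 1.54*o^4 - 1.55*o^3 - 4.62*o^2 + 3.08*o + 0.88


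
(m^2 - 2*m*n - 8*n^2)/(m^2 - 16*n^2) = (m + 2*n)/(m + 4*n)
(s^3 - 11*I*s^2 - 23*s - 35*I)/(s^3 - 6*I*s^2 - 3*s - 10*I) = (s - 7*I)/(s - 2*I)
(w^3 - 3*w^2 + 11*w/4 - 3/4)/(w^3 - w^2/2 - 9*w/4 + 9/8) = 2*(w - 1)/(2*w + 3)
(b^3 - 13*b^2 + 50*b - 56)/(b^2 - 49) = (b^2 - 6*b + 8)/(b + 7)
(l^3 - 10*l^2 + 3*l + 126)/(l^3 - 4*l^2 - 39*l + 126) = (l^2 - 3*l - 18)/(l^2 + 3*l - 18)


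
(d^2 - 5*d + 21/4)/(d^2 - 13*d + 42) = (d^2 - 5*d + 21/4)/(d^2 - 13*d + 42)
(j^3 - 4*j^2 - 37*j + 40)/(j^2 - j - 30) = (j^2 - 9*j + 8)/(j - 6)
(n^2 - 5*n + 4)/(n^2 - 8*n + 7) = (n - 4)/(n - 7)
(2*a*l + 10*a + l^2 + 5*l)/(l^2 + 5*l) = (2*a + l)/l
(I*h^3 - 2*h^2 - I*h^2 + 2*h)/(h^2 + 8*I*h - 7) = h*(I*h^2 - 2*h - I*h + 2)/(h^2 + 8*I*h - 7)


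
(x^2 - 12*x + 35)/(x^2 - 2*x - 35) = (x - 5)/(x + 5)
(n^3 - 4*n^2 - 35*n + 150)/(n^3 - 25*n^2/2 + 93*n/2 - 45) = 2*(n^2 + n - 30)/(2*n^2 - 15*n + 18)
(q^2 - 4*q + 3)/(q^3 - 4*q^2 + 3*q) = 1/q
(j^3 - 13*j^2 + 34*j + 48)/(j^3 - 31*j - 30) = (j - 8)/(j + 5)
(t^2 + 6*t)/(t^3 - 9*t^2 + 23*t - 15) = t*(t + 6)/(t^3 - 9*t^2 + 23*t - 15)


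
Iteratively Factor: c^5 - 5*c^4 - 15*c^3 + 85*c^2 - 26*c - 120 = (c - 3)*(c^4 - 2*c^3 - 21*c^2 + 22*c + 40) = (c - 3)*(c - 2)*(c^3 - 21*c - 20) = (c - 3)*(c - 2)*(c + 1)*(c^2 - c - 20) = (c - 5)*(c - 3)*(c - 2)*(c + 1)*(c + 4)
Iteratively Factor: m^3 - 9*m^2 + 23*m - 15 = (m - 5)*(m^2 - 4*m + 3) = (m - 5)*(m - 3)*(m - 1)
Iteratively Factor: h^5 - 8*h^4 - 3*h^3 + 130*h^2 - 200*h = (h + 4)*(h^4 - 12*h^3 + 45*h^2 - 50*h) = (h - 2)*(h + 4)*(h^3 - 10*h^2 + 25*h) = (h - 5)*(h - 2)*(h + 4)*(h^2 - 5*h) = h*(h - 5)*(h - 2)*(h + 4)*(h - 5)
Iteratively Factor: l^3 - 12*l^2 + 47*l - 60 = (l - 3)*(l^2 - 9*l + 20) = (l - 5)*(l - 3)*(l - 4)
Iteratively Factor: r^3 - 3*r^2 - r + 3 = (r + 1)*(r^2 - 4*r + 3) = (r - 3)*(r + 1)*(r - 1)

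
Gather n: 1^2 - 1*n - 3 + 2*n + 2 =n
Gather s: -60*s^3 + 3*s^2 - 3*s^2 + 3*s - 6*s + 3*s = -60*s^3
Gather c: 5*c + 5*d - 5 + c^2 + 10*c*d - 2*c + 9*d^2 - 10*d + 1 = c^2 + c*(10*d + 3) + 9*d^2 - 5*d - 4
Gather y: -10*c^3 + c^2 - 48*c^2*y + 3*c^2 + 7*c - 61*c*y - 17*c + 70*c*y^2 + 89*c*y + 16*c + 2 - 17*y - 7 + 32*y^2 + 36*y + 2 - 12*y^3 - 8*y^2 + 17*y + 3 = -10*c^3 + 4*c^2 + 6*c - 12*y^3 + y^2*(70*c + 24) + y*(-48*c^2 + 28*c + 36)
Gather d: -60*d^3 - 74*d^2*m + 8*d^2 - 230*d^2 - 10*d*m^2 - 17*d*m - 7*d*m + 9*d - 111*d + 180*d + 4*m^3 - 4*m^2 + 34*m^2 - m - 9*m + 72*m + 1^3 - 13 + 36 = -60*d^3 + d^2*(-74*m - 222) + d*(-10*m^2 - 24*m + 78) + 4*m^3 + 30*m^2 + 62*m + 24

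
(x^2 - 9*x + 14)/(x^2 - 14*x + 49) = (x - 2)/(x - 7)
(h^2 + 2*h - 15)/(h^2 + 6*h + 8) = (h^2 + 2*h - 15)/(h^2 + 6*h + 8)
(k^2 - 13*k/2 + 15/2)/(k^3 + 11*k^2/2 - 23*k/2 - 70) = (2*k^2 - 13*k + 15)/(2*k^3 + 11*k^2 - 23*k - 140)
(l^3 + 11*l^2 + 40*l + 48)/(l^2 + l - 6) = (l^2 + 8*l + 16)/(l - 2)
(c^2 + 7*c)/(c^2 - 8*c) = (c + 7)/(c - 8)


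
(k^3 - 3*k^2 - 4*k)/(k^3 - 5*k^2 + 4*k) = (k + 1)/(k - 1)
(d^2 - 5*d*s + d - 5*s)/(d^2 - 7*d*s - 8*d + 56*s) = (d^2 - 5*d*s + d - 5*s)/(d^2 - 7*d*s - 8*d + 56*s)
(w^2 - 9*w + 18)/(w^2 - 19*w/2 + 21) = 2*(w - 3)/(2*w - 7)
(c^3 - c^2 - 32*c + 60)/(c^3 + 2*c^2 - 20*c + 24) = (c - 5)/(c - 2)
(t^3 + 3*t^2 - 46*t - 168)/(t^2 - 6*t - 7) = (t^2 + 10*t + 24)/(t + 1)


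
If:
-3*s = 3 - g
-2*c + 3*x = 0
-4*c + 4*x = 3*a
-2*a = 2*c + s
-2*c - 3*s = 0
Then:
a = 0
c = 0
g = 3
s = 0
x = 0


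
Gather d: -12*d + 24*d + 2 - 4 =12*d - 2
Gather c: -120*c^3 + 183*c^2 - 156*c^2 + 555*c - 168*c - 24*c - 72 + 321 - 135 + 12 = -120*c^3 + 27*c^2 + 363*c + 126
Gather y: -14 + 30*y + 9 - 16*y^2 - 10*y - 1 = -16*y^2 + 20*y - 6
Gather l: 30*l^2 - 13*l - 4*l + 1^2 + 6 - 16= 30*l^2 - 17*l - 9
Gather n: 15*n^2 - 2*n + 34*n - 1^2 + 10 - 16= 15*n^2 + 32*n - 7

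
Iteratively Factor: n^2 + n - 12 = (n + 4)*(n - 3)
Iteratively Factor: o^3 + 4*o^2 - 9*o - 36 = (o + 3)*(o^2 + o - 12) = (o - 3)*(o + 3)*(o + 4)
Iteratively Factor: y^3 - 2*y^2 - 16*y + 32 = (y - 2)*(y^2 - 16) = (y - 2)*(y + 4)*(y - 4)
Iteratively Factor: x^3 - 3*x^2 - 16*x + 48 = (x - 3)*(x^2 - 16) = (x - 4)*(x - 3)*(x + 4)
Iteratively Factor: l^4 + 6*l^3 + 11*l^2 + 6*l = (l + 1)*(l^3 + 5*l^2 + 6*l) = (l + 1)*(l + 3)*(l^2 + 2*l) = l*(l + 1)*(l + 3)*(l + 2)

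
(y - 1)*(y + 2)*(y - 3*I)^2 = y^4 + y^3 - 6*I*y^3 - 11*y^2 - 6*I*y^2 - 9*y + 12*I*y + 18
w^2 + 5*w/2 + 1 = (w + 1/2)*(w + 2)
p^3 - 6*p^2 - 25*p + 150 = (p - 6)*(p - 5)*(p + 5)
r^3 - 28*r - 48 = (r - 6)*(r + 2)*(r + 4)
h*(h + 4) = h^2 + 4*h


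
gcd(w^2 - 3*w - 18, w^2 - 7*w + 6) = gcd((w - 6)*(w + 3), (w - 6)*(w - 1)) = w - 6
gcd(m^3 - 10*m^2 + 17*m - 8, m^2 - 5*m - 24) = m - 8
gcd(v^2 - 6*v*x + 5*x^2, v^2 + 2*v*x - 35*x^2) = -v + 5*x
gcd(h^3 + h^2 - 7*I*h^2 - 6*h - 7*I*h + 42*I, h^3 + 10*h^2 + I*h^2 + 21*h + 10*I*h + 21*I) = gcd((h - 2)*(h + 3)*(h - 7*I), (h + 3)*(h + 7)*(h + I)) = h + 3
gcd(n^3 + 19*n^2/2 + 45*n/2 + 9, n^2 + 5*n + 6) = n + 3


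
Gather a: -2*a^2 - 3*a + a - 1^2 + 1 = -2*a^2 - 2*a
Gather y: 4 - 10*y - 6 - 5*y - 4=-15*y - 6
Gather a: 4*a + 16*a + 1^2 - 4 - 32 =20*a - 35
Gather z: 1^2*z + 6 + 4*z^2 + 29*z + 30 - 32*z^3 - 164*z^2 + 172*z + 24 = -32*z^3 - 160*z^2 + 202*z + 60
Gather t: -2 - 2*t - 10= -2*t - 12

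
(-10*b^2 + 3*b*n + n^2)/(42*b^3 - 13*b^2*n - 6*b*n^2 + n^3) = (-5*b - n)/(21*b^2 + 4*b*n - n^2)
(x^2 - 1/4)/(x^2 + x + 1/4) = (2*x - 1)/(2*x + 1)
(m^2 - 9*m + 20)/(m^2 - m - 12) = (m - 5)/(m + 3)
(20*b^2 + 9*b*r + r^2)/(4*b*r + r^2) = (5*b + r)/r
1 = 1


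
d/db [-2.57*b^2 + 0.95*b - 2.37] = 0.95 - 5.14*b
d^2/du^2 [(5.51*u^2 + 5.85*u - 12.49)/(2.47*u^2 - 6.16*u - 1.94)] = (239.052034*u^3 - 298.784538*u^2 + 1308.419268*u - 1165.92506)/(15.069223*u^6 - 112.744632*u^5 + 245.669658*u^4 - 56.639968*u^3 - 192.955116*u^2 - 69.551328*u - 7.301384)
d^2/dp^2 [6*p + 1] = 0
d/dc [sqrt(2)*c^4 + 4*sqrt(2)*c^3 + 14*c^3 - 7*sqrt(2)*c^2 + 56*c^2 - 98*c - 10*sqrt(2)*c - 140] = 4*sqrt(2)*c^3 + 12*sqrt(2)*c^2 + 42*c^2 - 14*sqrt(2)*c + 112*c - 98 - 10*sqrt(2)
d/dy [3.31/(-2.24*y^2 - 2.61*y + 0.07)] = (14.8288*y + 8.6391)/(2.24*y^2 + 2.61*y - 0.07)^2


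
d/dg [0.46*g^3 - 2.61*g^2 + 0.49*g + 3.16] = 1.38*g^2 - 5.22*g + 0.49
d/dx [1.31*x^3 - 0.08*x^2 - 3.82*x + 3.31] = 3.93*x^2 - 0.16*x - 3.82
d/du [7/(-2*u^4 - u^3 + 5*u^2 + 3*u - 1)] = 7*(8*u^3 + 3*u^2 - 10*u - 3)/(2*u^4 + u^3 - 5*u^2 - 3*u + 1)^2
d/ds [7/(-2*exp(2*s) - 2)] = 7/(4*cosh(s)^2)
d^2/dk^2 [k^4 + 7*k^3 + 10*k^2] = 12*k^2 + 42*k + 20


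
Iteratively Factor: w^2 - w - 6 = (w + 2)*(w - 3)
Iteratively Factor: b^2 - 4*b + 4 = (b - 2)*(b - 2)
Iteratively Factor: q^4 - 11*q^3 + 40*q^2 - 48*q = (q - 4)*(q^3 - 7*q^2 + 12*q) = (q - 4)^2*(q^2 - 3*q) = (q - 4)^2*(q - 3)*(q)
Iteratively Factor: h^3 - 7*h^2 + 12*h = (h)*(h^2 - 7*h + 12) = h*(h - 3)*(h - 4)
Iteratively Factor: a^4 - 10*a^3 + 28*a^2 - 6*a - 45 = (a - 3)*(a^3 - 7*a^2 + 7*a + 15) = (a - 3)*(a + 1)*(a^2 - 8*a + 15) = (a - 5)*(a - 3)*(a + 1)*(a - 3)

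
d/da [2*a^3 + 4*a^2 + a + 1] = 6*a^2 + 8*a + 1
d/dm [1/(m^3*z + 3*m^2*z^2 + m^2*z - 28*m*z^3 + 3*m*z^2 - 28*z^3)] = (-3*m^2 - 6*m*z - 2*m + 28*z^2 - 3*z)/(z*(m^3 + 3*m^2*z + m^2 - 28*m*z^2 + 3*m*z - 28*z^2)^2)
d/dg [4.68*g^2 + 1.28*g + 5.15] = 9.36*g + 1.28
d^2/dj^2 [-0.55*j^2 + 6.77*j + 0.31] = -1.10000000000000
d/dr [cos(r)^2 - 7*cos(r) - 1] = (7 - 2*cos(r))*sin(r)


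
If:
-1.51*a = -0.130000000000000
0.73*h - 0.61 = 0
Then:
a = 0.09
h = 0.84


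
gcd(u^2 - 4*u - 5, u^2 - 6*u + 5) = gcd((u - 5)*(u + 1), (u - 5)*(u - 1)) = u - 5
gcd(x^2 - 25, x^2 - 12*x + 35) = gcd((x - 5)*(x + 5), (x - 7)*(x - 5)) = x - 5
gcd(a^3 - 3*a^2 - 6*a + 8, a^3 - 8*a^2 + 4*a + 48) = a^2 - 2*a - 8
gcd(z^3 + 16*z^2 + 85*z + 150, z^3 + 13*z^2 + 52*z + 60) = z^2 + 11*z + 30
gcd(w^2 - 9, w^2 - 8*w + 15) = w - 3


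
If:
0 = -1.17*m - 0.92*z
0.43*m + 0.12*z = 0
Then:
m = 0.00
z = 0.00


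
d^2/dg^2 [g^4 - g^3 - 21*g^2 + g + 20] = 12*g^2 - 6*g - 42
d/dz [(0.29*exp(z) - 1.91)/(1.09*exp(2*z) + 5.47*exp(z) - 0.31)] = (-0.3161*exp(2*z) + 4.1638*exp(z) + 10.3578)*exp(z)/(1.1881*exp(4*z) + 11.9246*exp(3*z) + 29.2451*exp(2*z) - 3.3914*exp(z) + 0.0961)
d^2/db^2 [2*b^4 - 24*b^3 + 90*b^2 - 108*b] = 24*b^2 - 144*b + 180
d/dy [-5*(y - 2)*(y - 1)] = 15 - 10*y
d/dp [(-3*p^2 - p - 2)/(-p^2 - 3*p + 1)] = (8*p^2 - 10*p - 7)/(p^4 + 6*p^3 + 7*p^2 - 6*p + 1)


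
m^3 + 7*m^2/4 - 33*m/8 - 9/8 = (m - 3/2)*(m + 1/4)*(m + 3)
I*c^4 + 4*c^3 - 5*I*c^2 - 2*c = c*(c - 2*I)*(c - I)*(I*c + 1)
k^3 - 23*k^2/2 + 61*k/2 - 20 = (k - 8)*(k - 5/2)*(k - 1)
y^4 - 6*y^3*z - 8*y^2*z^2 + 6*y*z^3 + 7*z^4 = (y - 7*z)*(y - z)*(y + z)^2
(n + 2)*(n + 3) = n^2 + 5*n + 6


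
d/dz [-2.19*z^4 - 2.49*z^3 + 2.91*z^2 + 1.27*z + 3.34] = -8.76*z^3 - 7.47*z^2 + 5.82*z + 1.27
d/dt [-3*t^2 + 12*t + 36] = 12 - 6*t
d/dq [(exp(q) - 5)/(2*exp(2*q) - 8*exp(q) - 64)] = (-(exp(q) - 5)*(exp(q) - 2) + exp(2*q)/2 - 2*exp(q) - 16)*exp(q)/(-exp(2*q) + 4*exp(q) + 32)^2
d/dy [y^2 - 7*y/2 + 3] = 2*y - 7/2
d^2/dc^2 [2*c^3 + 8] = 12*c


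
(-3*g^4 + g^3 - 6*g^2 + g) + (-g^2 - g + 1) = -3*g^4 + g^3 - 7*g^2 + 1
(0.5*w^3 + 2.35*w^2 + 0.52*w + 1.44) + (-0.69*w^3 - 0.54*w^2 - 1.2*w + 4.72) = -0.19*w^3 + 1.81*w^2 - 0.68*w + 6.16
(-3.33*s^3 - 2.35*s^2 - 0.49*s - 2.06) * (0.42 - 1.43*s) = 4.7619*s^4 + 1.9619*s^3 - 0.2863*s^2 + 2.74*s - 0.8652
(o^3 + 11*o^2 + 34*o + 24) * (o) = o^4 + 11*o^3 + 34*o^2 + 24*o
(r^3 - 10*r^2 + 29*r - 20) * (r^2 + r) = r^5 - 9*r^4 + 19*r^3 + 9*r^2 - 20*r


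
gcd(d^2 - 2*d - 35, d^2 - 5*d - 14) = d - 7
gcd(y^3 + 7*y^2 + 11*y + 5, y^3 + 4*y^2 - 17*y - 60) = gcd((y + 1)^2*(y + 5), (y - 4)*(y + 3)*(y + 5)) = y + 5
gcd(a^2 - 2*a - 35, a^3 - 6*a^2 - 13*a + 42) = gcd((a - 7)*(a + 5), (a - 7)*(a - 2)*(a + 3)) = a - 7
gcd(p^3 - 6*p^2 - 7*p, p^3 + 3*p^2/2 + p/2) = p^2 + p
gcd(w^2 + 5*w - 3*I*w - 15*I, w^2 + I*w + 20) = 1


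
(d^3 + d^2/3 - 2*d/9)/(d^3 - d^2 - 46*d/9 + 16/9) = d*(3*d + 2)/(3*d^2 - 2*d - 16)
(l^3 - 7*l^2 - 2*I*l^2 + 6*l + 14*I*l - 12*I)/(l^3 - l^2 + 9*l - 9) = (l^2 - 2*l*(3 + I) + 12*I)/(l^2 + 9)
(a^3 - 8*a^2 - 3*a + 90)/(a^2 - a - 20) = (a^2 - 3*a - 18)/(a + 4)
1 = 1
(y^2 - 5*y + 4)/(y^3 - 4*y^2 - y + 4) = 1/(y + 1)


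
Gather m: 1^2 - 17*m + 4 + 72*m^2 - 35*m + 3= 72*m^2 - 52*m + 8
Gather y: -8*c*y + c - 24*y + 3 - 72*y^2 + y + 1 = c - 72*y^2 + y*(-8*c - 23) + 4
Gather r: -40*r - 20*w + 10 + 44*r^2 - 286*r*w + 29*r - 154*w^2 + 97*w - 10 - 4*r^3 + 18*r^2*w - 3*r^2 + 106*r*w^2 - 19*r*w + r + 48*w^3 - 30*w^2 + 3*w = -4*r^3 + r^2*(18*w + 41) + r*(106*w^2 - 305*w - 10) + 48*w^3 - 184*w^2 + 80*w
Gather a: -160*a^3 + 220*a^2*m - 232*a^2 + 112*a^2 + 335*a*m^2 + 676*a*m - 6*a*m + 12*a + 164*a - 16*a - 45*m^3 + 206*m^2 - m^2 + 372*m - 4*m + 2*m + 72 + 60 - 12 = -160*a^3 + a^2*(220*m - 120) + a*(335*m^2 + 670*m + 160) - 45*m^3 + 205*m^2 + 370*m + 120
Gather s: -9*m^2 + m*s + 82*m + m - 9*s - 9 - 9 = -9*m^2 + 83*m + s*(m - 9) - 18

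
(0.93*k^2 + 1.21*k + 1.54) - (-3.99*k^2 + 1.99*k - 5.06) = 4.92*k^2 - 0.78*k + 6.6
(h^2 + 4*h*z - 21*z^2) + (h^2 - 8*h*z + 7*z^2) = 2*h^2 - 4*h*z - 14*z^2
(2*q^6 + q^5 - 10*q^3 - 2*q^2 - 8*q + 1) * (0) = 0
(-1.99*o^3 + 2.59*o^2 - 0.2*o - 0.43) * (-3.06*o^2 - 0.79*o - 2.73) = 6.0894*o^5 - 6.3533*o^4 + 3.9986*o^3 - 5.5969*o^2 + 0.8857*o + 1.1739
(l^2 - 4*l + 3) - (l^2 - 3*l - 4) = 7 - l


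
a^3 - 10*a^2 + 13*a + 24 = (a - 8)*(a - 3)*(a + 1)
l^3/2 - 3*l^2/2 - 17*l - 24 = (l/2 + 1)*(l - 8)*(l + 3)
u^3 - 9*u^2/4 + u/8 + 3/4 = (u - 2)*(u - 3/4)*(u + 1/2)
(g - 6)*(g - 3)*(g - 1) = g^3 - 10*g^2 + 27*g - 18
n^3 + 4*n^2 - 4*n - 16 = (n - 2)*(n + 2)*(n + 4)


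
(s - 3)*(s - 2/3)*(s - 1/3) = s^3 - 4*s^2 + 29*s/9 - 2/3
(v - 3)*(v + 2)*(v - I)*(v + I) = v^4 - v^3 - 5*v^2 - v - 6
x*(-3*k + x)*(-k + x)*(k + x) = 3*k^3*x - k^2*x^2 - 3*k*x^3 + x^4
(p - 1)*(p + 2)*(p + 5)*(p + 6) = p^4 + 12*p^3 + 39*p^2 + 8*p - 60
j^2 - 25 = (j - 5)*(j + 5)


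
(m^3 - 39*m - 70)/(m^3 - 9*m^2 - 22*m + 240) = (m^2 - 5*m - 14)/(m^2 - 14*m + 48)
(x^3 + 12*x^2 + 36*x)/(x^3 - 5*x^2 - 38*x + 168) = x*(x + 6)/(x^2 - 11*x + 28)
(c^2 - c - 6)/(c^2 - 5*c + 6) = (c + 2)/(c - 2)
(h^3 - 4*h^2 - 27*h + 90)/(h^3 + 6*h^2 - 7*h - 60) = (h - 6)/(h + 4)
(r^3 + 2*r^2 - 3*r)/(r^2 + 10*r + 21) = r*(r - 1)/(r + 7)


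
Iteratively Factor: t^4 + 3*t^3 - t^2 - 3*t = (t - 1)*(t^3 + 4*t^2 + 3*t) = t*(t - 1)*(t^2 + 4*t + 3) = t*(t - 1)*(t + 3)*(t + 1)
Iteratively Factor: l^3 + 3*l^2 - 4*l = (l - 1)*(l^2 + 4*l) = l*(l - 1)*(l + 4)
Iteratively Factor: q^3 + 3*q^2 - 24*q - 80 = (q + 4)*(q^2 - q - 20) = (q - 5)*(q + 4)*(q + 4)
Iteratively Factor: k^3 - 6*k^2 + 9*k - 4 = (k - 4)*(k^2 - 2*k + 1) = (k - 4)*(k - 1)*(k - 1)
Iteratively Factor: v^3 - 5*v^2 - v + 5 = (v - 1)*(v^2 - 4*v - 5) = (v - 1)*(v + 1)*(v - 5)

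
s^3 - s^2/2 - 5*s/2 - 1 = (s - 2)*(s + 1/2)*(s + 1)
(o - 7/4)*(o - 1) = o^2 - 11*o/4 + 7/4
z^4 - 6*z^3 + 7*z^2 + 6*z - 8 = (z - 4)*(z - 2)*(z - 1)*(z + 1)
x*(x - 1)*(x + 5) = x^3 + 4*x^2 - 5*x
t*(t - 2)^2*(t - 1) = t^4 - 5*t^3 + 8*t^2 - 4*t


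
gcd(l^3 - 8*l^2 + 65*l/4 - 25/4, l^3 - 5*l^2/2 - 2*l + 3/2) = l - 1/2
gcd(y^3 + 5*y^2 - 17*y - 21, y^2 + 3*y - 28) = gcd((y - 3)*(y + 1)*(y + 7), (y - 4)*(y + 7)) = y + 7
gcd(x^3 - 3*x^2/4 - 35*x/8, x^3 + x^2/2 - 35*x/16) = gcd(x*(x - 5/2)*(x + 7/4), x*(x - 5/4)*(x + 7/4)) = x^2 + 7*x/4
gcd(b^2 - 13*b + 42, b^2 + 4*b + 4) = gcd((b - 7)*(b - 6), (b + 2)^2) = 1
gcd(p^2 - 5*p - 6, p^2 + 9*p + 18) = 1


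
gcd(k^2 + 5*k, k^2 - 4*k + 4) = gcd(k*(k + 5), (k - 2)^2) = 1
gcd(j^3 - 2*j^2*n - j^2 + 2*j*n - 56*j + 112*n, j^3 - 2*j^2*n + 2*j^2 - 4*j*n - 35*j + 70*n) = j^2 - 2*j*n + 7*j - 14*n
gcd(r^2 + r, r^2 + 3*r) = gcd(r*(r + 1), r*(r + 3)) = r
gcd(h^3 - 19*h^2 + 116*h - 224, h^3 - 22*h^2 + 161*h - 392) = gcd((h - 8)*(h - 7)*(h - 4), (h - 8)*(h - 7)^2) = h^2 - 15*h + 56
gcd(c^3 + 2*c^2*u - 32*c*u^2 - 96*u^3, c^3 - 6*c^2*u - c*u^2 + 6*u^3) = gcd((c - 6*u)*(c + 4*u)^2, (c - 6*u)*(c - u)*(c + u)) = -c + 6*u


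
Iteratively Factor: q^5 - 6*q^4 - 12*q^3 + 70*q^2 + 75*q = (q + 3)*(q^4 - 9*q^3 + 15*q^2 + 25*q) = (q - 5)*(q + 3)*(q^3 - 4*q^2 - 5*q) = q*(q - 5)*(q + 3)*(q^2 - 4*q - 5) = q*(q - 5)^2*(q + 3)*(q + 1)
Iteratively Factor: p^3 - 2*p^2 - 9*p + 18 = (p - 2)*(p^2 - 9) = (p - 3)*(p - 2)*(p + 3)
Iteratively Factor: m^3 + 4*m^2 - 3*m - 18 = (m + 3)*(m^2 + m - 6) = (m + 3)^2*(m - 2)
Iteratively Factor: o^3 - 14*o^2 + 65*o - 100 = (o - 4)*(o^2 - 10*o + 25) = (o - 5)*(o - 4)*(o - 5)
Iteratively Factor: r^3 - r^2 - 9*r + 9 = (r - 1)*(r^2 - 9) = (r - 3)*(r - 1)*(r + 3)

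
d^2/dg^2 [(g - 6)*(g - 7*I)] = 2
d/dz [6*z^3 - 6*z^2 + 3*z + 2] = 18*z^2 - 12*z + 3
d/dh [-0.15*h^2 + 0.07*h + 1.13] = 0.07 - 0.3*h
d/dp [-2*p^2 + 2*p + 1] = 2 - 4*p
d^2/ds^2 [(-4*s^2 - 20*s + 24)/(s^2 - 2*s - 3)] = 8*(-7*s^3 + 9*s^2 - 81*s + 63)/(s^6 - 6*s^5 + 3*s^4 + 28*s^3 - 9*s^2 - 54*s - 27)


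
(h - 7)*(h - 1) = h^2 - 8*h + 7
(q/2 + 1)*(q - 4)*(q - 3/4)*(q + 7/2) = q^4/2 + 3*q^3/8 - 129*q^2/16 - 67*q/8 + 21/2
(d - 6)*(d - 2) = d^2 - 8*d + 12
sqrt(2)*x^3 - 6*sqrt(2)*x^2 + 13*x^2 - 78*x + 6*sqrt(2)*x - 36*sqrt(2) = (x - 6)*(x + 6*sqrt(2))*(sqrt(2)*x + 1)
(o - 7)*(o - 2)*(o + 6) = o^3 - 3*o^2 - 40*o + 84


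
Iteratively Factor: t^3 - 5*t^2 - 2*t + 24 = (t - 3)*(t^2 - 2*t - 8) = (t - 4)*(t - 3)*(t + 2)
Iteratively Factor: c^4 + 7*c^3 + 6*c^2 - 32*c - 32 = (c - 2)*(c^3 + 9*c^2 + 24*c + 16) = (c - 2)*(c + 1)*(c^2 + 8*c + 16) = (c - 2)*(c + 1)*(c + 4)*(c + 4)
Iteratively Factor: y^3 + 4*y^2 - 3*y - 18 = (y + 3)*(y^2 + y - 6) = (y + 3)^2*(y - 2)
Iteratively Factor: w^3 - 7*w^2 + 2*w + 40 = (w - 5)*(w^2 - 2*w - 8) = (w - 5)*(w - 4)*(w + 2)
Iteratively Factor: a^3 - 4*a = (a)*(a^2 - 4) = a*(a + 2)*(a - 2)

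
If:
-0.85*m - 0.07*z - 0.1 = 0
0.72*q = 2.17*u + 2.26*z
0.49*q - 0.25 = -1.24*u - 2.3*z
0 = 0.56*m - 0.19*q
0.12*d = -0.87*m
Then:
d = 1.28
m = -0.18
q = -0.52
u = -0.91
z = 0.71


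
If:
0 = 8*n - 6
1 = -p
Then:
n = 3/4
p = -1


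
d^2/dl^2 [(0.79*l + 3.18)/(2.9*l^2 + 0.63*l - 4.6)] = ((0.79*l + 3.18)*(5.8*l + 0.63)*(11.6*l + 1.26) - (13.746*l + 19.4394)*(2.9*l^2 + 0.63*l - 4.6))/(2.9*l^2 + 0.63*l - 4.6)^3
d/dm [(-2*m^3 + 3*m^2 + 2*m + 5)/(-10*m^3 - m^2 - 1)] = 2*(16*m^4 + 20*m^3 + 79*m^2 + 2*m - 1)/(100*m^6 + 20*m^5 + m^4 + 20*m^3 + 2*m^2 + 1)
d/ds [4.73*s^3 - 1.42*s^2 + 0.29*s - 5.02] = 14.19*s^2 - 2.84*s + 0.29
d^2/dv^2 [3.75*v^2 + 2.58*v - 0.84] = 7.50000000000000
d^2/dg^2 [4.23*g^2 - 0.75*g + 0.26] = 8.46000000000000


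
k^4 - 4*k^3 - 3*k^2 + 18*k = k*(k - 3)^2*(k + 2)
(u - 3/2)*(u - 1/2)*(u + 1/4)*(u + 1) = u^4 - 3*u^3/4 - 3*u^2/2 + 7*u/16 + 3/16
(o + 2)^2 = o^2 + 4*o + 4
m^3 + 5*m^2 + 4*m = m*(m + 1)*(m + 4)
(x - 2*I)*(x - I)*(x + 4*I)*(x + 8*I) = x^4 + 9*I*x^3 + 2*x^2 + 72*I*x + 64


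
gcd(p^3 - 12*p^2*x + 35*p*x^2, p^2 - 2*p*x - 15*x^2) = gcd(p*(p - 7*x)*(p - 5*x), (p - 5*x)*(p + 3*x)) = -p + 5*x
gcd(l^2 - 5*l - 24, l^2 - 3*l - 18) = l + 3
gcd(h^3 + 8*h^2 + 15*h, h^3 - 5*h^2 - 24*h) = h^2 + 3*h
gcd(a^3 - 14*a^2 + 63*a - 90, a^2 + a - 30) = a - 5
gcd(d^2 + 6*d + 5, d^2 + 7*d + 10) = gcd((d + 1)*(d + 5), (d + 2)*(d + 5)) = d + 5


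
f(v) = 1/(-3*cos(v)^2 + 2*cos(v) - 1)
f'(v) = (-6*sin(v)*cos(v) + 2*sin(v))/(-3*cos(v)^2 + 2*cos(v) - 1)^2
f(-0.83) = -0.98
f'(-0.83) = 1.46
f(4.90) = -1.37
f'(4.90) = -1.62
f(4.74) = -1.06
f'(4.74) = -2.04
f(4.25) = -0.40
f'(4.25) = -0.68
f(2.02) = -0.41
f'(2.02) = 0.70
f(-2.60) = -0.20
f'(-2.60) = -0.15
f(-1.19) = -1.49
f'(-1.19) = 0.47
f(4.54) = -0.70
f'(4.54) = -1.46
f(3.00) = -0.17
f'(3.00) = 0.03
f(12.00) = -0.69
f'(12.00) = 0.78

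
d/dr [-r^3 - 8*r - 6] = -3*r^2 - 8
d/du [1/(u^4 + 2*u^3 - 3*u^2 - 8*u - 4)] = 2*(-2*u^3 - 3*u^2 + 3*u + 4)/(-u^4 - 2*u^3 + 3*u^2 + 8*u + 4)^2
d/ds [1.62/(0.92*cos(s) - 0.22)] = 1.4904*sin(s)/(0.92*cos(s) - 0.22)^2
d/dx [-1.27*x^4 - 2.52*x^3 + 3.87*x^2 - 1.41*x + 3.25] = -5.08*x^3 - 7.56*x^2 + 7.74*x - 1.41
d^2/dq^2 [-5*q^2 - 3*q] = -10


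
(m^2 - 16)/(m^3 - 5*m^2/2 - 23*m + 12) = 2*(m - 4)/(2*m^2 - 13*m + 6)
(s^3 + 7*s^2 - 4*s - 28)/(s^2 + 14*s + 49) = (s^2 - 4)/(s + 7)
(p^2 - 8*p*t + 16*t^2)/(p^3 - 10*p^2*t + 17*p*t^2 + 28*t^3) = (p - 4*t)/(p^2 - 6*p*t - 7*t^2)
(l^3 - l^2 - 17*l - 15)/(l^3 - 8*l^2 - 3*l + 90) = (l + 1)/(l - 6)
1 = 1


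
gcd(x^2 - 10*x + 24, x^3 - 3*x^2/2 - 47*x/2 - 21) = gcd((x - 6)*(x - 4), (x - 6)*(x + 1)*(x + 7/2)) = x - 6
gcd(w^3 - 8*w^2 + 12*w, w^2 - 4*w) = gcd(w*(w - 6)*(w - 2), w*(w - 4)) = w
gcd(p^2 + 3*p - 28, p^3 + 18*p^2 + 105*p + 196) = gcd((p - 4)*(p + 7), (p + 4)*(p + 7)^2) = p + 7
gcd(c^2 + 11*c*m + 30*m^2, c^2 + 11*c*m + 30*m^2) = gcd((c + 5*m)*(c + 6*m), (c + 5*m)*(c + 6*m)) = c^2 + 11*c*m + 30*m^2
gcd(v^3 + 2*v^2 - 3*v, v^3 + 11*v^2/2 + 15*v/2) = v^2 + 3*v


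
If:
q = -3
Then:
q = -3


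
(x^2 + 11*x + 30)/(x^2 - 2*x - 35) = (x + 6)/(x - 7)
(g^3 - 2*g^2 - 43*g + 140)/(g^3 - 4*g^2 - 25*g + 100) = (g + 7)/(g + 5)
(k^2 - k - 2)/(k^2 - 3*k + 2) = (k + 1)/(k - 1)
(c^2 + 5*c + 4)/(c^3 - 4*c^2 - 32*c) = (c + 1)/(c*(c - 8))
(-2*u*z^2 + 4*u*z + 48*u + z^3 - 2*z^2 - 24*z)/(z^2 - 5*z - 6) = (-2*u*z - 8*u + z^2 + 4*z)/(z + 1)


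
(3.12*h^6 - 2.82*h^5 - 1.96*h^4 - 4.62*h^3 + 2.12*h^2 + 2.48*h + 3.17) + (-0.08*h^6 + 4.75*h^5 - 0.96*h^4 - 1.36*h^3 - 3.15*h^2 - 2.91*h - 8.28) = 3.04*h^6 + 1.93*h^5 - 2.92*h^4 - 5.98*h^3 - 1.03*h^2 - 0.43*h - 5.11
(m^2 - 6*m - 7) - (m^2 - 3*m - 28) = 21 - 3*m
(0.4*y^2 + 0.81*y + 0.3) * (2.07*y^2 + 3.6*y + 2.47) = 0.828*y^4 + 3.1167*y^3 + 4.525*y^2 + 3.0807*y + 0.741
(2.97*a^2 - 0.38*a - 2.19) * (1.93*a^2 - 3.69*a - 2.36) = 5.7321*a^4 - 11.6927*a^3 - 9.8337*a^2 + 8.9779*a + 5.1684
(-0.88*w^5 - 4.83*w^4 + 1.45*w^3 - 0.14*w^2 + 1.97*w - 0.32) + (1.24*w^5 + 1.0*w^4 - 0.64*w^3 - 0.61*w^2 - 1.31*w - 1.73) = 0.36*w^5 - 3.83*w^4 + 0.81*w^3 - 0.75*w^2 + 0.66*w - 2.05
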